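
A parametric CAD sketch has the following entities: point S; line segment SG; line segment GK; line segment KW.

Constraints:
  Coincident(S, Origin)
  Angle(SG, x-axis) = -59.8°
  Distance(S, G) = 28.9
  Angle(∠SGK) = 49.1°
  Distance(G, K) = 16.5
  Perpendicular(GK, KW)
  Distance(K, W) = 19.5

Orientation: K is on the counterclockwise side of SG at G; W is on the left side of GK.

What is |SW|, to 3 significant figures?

3.37

S is at the origin; SG runs at -59.8° with length 28.9, so G = 28.9·(cos -59.8°, sin -59.8°) = (14.5, -25.0). ∠SGK = 49.1°, so GK runs at -59.8° + (180° − 49.1°) = 71.1° from the x-axis; with |GK| = 16.5, K = G + 16.5·(cos 71.1°, sin 71.1°) = (19.9, -9.37). GK is perpendicular to KW; with |KW| = 19.5 on the left of GK, W = K + 19.5·(-0.946, 0.324) = (1.43, -3.05). Then |SW| = |W − S| = 3.37.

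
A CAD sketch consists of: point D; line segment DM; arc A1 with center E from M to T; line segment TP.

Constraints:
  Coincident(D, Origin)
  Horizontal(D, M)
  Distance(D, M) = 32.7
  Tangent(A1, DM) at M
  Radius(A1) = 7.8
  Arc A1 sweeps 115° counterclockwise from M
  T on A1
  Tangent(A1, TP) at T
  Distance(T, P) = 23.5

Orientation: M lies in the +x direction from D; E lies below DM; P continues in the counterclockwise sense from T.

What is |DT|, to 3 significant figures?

27.9

Tangency of A1 to DM means the radius EM is perpendicular to DM, so E = M + (0, -7.8) = (32.7, -7.80). On A1, M sits at bearing 90° from E; a 115° counterclockwise sweep puts T at bearing 205°, so T = E + 7.8·(cos 205°, sin 205°) = (25.6, -11.1). Then |DT| = |T − D| = 27.9.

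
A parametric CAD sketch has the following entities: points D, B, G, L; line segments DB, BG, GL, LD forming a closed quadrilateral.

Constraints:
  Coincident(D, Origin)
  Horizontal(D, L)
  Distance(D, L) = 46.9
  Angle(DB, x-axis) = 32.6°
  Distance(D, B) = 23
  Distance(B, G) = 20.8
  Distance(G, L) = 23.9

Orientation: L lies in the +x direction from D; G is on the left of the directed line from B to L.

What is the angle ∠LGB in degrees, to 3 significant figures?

84.6°

D is at the origin; DL is horizontal with |DL| = 46.9 and L in +x, so L = (46.9, 0). DB runs at 32.6° with |DB| = 23.0, so B = (19.4, 12.4). G is determined by |BG| = 20.8 and |GL| = 23.9 together: it lies at the intersection of circle(B, 20.8) and circle(L, 23.9). With |BL| = 30.2, the foot of the radical line on BL is 12.8 from B and the perpendicular offset is √(20.8² − 12.8²) = 16.4. Taking the left-of-BL solution: G = (37.8, 22.1).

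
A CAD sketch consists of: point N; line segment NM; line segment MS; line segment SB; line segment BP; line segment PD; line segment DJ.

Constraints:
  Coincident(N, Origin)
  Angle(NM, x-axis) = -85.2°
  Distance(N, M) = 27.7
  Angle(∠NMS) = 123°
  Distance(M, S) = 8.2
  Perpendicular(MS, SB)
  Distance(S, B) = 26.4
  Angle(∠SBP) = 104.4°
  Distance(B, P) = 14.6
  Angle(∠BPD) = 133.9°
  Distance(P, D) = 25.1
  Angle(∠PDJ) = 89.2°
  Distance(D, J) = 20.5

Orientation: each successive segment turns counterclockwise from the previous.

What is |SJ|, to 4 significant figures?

24.49

∠BPD = 133.9° gives PD at -176.5° from the x-axis; with |PD| = 25.1, D = (-13.78, 0.1387). ∠PDJ = 89.2° gives DJ at -85.70° from the x-axis; with |DJ| = 20.5, J = (-12.24, -20.30). Then |SJ| = |J − S| = 24.49.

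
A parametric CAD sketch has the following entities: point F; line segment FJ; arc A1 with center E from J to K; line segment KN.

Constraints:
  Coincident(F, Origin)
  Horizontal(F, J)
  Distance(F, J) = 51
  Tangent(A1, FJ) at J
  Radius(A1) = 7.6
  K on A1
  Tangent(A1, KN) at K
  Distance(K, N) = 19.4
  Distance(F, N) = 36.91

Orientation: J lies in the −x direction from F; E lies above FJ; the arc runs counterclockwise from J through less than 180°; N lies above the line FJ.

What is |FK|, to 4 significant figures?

45.32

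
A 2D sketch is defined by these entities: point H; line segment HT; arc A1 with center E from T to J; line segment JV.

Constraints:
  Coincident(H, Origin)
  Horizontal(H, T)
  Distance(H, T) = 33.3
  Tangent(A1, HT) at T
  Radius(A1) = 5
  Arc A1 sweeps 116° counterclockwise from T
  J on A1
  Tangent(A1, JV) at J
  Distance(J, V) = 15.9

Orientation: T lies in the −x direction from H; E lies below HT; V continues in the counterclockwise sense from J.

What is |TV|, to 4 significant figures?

21.62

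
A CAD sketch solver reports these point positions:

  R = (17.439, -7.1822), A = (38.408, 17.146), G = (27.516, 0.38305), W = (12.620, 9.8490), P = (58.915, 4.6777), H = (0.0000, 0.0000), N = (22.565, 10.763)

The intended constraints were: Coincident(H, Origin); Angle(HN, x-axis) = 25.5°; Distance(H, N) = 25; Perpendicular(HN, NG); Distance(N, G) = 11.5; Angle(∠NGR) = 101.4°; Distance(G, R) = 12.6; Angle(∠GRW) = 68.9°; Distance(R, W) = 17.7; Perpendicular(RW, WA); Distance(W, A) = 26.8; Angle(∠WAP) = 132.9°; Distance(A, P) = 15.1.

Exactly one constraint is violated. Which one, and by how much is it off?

Distance(A, P) = 15.1 — off by 8.90.

H = (0.00, 0.00) ✓; HN at 25.50° ✓; |HN| = 25.00 ✓; ∠(HN, NG) = 90.00° ✓; |NG| = 11.50 ✓; ∠NGR = 101.4° ✓; |GR| = 12.60 ✓; ∠GRW = 68.90° ✓; |RW| = 17.70 ✓; ∠(RW, WA) = 90.00° ✓; |WA| = 26.80 ✓; ∠WAP = 132.9° ✓; |AP| = 24.00 ✗.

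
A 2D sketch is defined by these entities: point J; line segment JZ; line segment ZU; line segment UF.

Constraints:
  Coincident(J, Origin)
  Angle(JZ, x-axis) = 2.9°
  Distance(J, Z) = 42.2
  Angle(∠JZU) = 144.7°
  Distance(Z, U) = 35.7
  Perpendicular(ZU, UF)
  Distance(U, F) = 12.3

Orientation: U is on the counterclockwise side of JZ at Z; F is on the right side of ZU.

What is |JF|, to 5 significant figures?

79.156

J is at the origin; JZ runs at 2.9° with length 42.2, so Z = 42.2·(cos 2.9°, sin 2.9°) = (42.146, 2.1350). ∠JZU = 144.7°, so ZU runs at 2.9° + (180° − 144.7°) = 38.200° from the x-axis; with |ZU| = 35.7, U = Z + 35.7·(cos 38.200°, sin 38.200°) = (70.201, 24.212). ZU ⟂ UF; with |UF| = 12.3 on the right of ZU, F = U + 12.3·(0.61841, -0.78586) = (77.807, 14.546). Then |JF| = |F − J| = 79.156.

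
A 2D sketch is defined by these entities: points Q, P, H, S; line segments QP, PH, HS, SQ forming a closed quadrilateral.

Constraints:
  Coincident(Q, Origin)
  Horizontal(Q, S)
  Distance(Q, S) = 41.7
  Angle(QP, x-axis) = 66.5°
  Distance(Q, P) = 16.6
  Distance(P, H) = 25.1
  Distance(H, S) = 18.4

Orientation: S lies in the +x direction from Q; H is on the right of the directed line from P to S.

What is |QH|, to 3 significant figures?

23.8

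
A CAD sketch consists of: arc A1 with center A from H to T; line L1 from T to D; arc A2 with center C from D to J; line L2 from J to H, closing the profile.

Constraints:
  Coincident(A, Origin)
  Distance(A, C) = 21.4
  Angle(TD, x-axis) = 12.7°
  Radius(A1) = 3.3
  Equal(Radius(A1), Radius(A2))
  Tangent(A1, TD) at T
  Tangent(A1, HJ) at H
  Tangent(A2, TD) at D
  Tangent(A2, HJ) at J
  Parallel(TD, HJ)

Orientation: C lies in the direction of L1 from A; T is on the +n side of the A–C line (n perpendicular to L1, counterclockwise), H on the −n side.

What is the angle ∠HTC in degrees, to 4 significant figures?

81.23°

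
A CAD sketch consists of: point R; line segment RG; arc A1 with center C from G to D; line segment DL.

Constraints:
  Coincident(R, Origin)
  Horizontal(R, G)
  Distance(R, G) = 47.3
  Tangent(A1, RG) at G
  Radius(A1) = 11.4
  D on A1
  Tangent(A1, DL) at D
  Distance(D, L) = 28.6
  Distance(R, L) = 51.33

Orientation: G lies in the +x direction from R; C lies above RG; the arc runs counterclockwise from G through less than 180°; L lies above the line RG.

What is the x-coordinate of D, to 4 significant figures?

54.87

Checks: |RG| = 47.30 ✓; |CD| = 11.40 ✓; ∠(CD, DL) = 90.00° ✓; |DL| = 28.60 ✓; |RL| = 51.33 ✓.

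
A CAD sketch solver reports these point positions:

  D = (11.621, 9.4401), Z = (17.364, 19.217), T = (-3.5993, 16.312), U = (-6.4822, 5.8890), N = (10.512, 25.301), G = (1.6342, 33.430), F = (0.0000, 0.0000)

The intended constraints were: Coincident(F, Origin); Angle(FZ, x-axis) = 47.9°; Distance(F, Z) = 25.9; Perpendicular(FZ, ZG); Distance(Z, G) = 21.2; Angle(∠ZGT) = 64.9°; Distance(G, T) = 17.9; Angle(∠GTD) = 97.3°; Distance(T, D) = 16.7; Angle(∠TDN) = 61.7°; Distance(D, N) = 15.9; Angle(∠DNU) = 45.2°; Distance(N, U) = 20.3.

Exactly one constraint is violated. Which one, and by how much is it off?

Distance(N, U) = 20.3 — off by 5.50.

F = (0.00, 0.00) ✓; FZ at 47.90° ✓; |FZ| = 25.90 ✓; ∠(FZ, ZG) = 90.00° ✓; |ZG| = 21.20 ✓; ∠ZGT = 64.90° ✓; |GT| = 17.90 ✓; ∠GTD = 97.30° ✓; |TD| = 16.70 ✓; ∠TDN = 61.70° ✓; |DN| = 15.90 ✓; ∠DNU = 45.20° ✓; |NU| = 25.80 ✗.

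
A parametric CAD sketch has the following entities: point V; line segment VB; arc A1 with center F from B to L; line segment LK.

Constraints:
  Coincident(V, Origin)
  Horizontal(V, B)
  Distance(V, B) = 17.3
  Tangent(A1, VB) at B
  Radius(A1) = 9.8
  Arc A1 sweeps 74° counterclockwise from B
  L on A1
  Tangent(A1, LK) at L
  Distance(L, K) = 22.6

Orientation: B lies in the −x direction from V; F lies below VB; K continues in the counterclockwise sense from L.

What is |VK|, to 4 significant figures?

43.78

V is at the origin; VB is horizontal with |VB| = 17.3 and B on the −x side, so B = (-17.30, 0.000). Tangency of A1 to VB means the radius FB is perpendicular to VB, so F = B + (0, -9.8) = (-17.30, -9.800). On A1, B sits at bearing 90° from F; a 74° counterclockwise sweep puts L at bearing 164°, so L = F + 9.8·(cos 164°, sin 164°) = (-26.72, -7.099). Tangency of A1 to LK means the radius FL is perpendicular to LK, so LK runs along (−sin 164°, cos 164°); with |LK| = 22.6, K = (-32.95, -28.82). Then |VK| = |K − V| = 43.78.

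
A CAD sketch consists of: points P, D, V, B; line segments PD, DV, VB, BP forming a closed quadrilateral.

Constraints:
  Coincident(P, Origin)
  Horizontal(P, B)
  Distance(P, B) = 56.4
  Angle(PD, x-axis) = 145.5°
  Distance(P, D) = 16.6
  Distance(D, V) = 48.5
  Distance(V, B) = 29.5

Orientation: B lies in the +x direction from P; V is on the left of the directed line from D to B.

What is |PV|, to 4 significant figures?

38.83

Checks: |DV| = 48.50 ✓; |VB| = 29.50 ✓.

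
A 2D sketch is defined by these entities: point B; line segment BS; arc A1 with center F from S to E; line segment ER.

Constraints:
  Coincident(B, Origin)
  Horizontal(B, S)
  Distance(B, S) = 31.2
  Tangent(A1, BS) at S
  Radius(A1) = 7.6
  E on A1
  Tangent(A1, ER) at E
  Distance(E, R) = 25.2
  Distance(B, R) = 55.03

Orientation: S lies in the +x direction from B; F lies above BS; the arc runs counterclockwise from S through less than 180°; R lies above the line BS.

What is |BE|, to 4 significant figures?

38.67

B is at the origin; BS is horizontal with |BS| = 31.2 and S on the +x side, so S = (31.20, 0.000). A1 meets BS tangentially, so FS is at right angles to BS, so F = S + (0, 7.6) = (31.20, 7.600). Since FE ⟂ ER (tangency), |FR| = √(7.6² + 25.2²) = 26.32 regardless of where E sits on A1. So R lies on both circle(B, 55.03) and circle(F, 26.32); the above-BS intersection is R = (46.97, 28.67). E is the foot of the tangent from R: E = (38.34, 4.998).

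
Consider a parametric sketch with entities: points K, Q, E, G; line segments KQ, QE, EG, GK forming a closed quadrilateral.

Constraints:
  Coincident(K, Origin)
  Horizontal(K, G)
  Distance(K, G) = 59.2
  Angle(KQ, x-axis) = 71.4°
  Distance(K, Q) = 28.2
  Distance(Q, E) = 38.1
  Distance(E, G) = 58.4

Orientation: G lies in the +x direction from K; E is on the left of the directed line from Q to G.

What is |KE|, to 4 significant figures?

64.57

Checks: |QE| = 38.10 ✓; |EG| = 58.40 ✓.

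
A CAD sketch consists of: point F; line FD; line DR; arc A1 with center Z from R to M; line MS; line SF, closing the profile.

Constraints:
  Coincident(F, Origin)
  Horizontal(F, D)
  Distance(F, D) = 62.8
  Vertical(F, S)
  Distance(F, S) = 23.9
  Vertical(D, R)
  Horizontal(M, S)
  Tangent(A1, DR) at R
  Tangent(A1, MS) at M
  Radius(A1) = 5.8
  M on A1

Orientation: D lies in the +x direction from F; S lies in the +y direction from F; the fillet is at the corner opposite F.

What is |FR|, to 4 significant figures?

65.36

F is at the origin; F and D share the same y with |FD| = 62.8 and D on the +x side, so D = (62.80, 0.000). F and S share the same x with |FS| = 23.9 and S on the +y side, so S = (0.000, 23.90). The virtual corner opposite F is at (62.80, 23.90). Since A1 is tangent to DR there, ZR ⟂ DR and A1 meets MS tangentially, so ZM is at right angles to MS, with radius 5.8, so the center Z sits 5.8 in from both sides at Z = (57.00, 18.10). That places the tangent points at R = (62.80, 18.10) on DR and M = (57.00, 23.90) on MS. Then |FR| = |R − F| = 65.36.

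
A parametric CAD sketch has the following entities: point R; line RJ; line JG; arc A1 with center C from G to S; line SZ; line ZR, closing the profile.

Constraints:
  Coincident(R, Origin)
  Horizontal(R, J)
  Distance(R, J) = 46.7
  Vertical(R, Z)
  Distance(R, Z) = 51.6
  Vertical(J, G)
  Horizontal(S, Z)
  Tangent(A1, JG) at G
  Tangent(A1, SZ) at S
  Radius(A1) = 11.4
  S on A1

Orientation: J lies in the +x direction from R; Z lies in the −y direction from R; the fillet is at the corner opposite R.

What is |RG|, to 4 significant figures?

61.62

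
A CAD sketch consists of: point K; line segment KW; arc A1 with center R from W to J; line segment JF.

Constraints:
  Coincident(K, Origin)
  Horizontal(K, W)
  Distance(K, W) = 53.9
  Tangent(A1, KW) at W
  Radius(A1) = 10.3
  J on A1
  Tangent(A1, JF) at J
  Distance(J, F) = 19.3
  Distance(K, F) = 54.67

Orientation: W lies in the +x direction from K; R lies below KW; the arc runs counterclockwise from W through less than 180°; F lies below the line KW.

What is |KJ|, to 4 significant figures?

45.07

Checks: |RJ| = 10.30 ✓; ∠(RJ, JF) = 90.00° ✓; |JF| = 19.30 ✓; |KF| = 54.67 ✓.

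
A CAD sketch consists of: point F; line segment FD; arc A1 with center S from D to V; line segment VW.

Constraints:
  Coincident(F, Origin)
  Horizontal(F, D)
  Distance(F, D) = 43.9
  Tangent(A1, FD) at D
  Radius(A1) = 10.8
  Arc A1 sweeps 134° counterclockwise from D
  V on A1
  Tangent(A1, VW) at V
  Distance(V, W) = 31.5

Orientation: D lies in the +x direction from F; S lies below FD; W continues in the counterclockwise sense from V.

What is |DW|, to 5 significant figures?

43.325

F is at the origin; F and D share the same y with |FD| = 43.9 and D on the +x side, so D = (43.900, 0.0000). Tangency of A1 to FD means the radius SD is perpendicular to FD, so S = D + (0, -10.8) = (43.900, -10.800). On A1, D sits at bearing 90° from S; a 134° counterclockwise sweep puts V at bearing 224°, so V = S + 10.8·(cos 224°, sin 224°) = (36.131, -18.302). Since A1 is tangent to VW there, SV ⟂ VW, so VW runs along (−sin 224°, cos 224°); with |VW| = 31.5, W = (58.013, -40.962). Then |DW| = |W − D| = 43.325.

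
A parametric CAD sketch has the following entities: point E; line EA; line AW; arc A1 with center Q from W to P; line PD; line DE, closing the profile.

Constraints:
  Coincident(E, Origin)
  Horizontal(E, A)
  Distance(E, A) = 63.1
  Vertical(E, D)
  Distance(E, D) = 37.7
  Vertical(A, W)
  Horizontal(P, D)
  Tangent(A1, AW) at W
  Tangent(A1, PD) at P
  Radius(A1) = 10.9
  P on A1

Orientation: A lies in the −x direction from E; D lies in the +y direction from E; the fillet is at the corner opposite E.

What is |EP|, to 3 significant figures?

64.4

E is at the origin; EA is horizontal with |EA| = 63.1 and A on the −x side, so A = (-63.1, 0.00). E and D share the same x with |ED| = 37.7 and D on the +y side, so D = (0.00, 37.7). The virtual corner opposite E is at (-63.1, 37.7). Since A1 is tangent to AW there, QW ⟂ AW and the tangent condition forces QP to be normal to PD, with radius 10.9, so the center Q sits 10.9 in from both sides at Q = (-52.2, 26.8). That places the tangent points at W = (-63.1, 26.8) on AW and P = (-52.2, 37.7) on PD. Then |EP| = |P − E| = 64.4.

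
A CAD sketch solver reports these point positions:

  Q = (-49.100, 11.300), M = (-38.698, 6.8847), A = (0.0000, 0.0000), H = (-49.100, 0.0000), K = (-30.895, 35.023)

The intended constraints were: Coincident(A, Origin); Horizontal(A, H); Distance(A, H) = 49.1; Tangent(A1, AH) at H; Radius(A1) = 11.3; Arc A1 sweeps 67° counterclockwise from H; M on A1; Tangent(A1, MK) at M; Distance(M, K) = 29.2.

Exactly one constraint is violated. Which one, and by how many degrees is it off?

Tangent(A1, MK) at M — off by 7.50°.

A = (0.00, 0.00) ✓; A.y = 0.00, H.y = 0.00 ✓; |AH| = 49.10 ✓; ∠(QH, HA) = 90.00° ✓; |QH| = 11.30 ✓; bearing(Q→M) − bearing(Q→H) = 67.00° ✓; |QM| = 11.30 ✓; ∠(QM, MK) = 82.50° ✗; |MK| = 29.20 ✓.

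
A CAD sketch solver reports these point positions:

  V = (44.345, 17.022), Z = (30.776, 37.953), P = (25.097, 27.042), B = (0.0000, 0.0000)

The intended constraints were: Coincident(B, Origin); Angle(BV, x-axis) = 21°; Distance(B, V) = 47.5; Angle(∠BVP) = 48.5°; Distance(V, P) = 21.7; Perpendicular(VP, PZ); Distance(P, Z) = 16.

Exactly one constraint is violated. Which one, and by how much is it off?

Distance(P, Z) = 16 — off by 3.70.

B = (0.00, 0.00) ✓; BV at 21.00° ✓; |BV| = 47.50 ✓; ∠BVP = 48.50° ✓; |VP| = 21.70 ✓; ∠(VP, PZ) = 90.00° ✓; |PZ| = 12.30 ✗.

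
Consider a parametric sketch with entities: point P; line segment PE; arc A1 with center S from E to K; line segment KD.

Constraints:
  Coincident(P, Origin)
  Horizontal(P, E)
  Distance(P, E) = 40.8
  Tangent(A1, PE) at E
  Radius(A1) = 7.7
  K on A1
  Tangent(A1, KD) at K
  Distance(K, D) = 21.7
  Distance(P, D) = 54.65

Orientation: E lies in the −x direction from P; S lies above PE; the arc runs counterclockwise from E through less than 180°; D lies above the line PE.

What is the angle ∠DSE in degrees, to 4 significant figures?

168.2°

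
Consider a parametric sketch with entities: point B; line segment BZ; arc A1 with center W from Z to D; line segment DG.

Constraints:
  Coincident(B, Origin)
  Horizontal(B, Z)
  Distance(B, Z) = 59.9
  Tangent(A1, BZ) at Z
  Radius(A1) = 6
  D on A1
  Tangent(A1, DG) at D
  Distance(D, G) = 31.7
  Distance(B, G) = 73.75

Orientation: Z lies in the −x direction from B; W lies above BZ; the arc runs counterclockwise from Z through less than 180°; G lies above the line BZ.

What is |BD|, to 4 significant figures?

54.69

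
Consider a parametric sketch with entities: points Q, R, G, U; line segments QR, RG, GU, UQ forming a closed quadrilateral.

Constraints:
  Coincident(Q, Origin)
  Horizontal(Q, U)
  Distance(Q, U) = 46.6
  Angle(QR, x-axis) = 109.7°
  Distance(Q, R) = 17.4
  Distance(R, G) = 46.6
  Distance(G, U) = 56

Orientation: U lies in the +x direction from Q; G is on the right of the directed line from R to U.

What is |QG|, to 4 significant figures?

29.94

Checks: |RG| = 46.60 ✓; |GU| = 56.00 ✓.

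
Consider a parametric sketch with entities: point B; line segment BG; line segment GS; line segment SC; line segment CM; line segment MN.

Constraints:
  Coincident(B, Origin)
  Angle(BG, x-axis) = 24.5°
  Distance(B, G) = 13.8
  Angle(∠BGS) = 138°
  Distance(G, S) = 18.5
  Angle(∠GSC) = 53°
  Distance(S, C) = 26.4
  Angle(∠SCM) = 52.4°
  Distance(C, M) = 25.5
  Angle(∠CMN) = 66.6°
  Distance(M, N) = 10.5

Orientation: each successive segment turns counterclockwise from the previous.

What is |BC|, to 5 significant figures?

17.493

B is at the origin; BG runs at 24.5° with length 13.8, so G = (12.557, 5.7228). ∠BGS = 138.0° gives GS at 66.500° from the x-axis; with |GS| = 18.5, S = (19.934, 22.688). ∠GSC = 53.0° gives SC at -166.50° from the x-axis; with |SC| = 26.4, C = (-5.7362, 16.525). Then |BC| = |C − B| = 17.493.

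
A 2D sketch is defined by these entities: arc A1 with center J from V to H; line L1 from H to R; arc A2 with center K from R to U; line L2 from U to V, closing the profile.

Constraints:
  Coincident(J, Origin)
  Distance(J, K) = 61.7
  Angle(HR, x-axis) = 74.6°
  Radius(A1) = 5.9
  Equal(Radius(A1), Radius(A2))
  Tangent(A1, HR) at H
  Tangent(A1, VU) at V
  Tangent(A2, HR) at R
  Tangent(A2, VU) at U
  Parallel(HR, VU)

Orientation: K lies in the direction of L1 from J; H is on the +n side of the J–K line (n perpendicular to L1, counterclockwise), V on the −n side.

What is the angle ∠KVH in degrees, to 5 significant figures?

84.538°

J is at the origin and K lies 61.7 along u from J, so K = 61.7·u = (16.385, 59.485). Tangency of A1 to both parallel lines with radius 5.9 puts H and V at J ± 5.9·n: H = (-5.6882, 1.5668), V = (5.6882, -1.5668). Then cos ∠KVH = VK·VH / (|VK||VH|), giving 84.538°.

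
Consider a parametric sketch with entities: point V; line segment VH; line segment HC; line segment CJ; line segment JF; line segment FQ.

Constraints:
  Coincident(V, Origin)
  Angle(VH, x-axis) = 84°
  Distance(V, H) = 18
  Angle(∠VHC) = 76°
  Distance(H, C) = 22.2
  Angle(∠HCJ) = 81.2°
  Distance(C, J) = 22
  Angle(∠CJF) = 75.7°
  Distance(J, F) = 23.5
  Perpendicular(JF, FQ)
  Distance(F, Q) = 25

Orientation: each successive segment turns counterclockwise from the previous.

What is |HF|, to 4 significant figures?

12.83

∠HCJ = 81.2° gives CJ at -73.20° from the x-axis; with |CJ| = 22.0, J = (-13.74, -6.249). ∠CJF = 75.7° gives JF at 31.10° from the x-axis; with |JF| = 23.5, F = (6.379, 5.889). Then |HF| = |F − H| = 12.83.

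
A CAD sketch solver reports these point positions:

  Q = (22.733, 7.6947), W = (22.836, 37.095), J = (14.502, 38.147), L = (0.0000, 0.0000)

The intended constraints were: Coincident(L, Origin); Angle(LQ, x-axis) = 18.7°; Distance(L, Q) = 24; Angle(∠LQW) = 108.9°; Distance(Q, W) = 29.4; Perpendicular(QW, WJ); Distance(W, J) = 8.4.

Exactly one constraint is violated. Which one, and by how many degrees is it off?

Perpendicular(QW, WJ) — off by 6.99°.

L = (0.00, 0.00) ✓; LQ at 18.70° ✓; |LQ| = 24.00 ✓; ∠LQW = 108.9° ✓; |QW| = 29.40 ✓; ∠(QW, WJ) = 83.01° ✗; |WJ| = 8.400 ✓.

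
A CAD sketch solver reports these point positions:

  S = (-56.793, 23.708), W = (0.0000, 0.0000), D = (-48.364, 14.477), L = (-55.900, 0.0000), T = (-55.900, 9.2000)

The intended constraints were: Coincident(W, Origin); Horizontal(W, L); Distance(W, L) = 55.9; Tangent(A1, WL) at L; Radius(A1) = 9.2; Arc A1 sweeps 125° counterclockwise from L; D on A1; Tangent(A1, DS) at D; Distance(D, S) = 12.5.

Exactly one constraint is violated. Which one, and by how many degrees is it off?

Tangent(A1, DS) at D — off by 7.40°.

W = (0.00, 0.00) ✓; W.y = 0.00, L.y = 0.00 ✓; |WL| = 55.90 ✓; ∠(TL, LW) = 90.00° ✓; |TL| = 9.200 ✓; bearing(T→D) − bearing(T→L) = 125.0° ✓; |TD| = 9.200 ✓; ∠(TD, DS) = 82.60° ✗; |DS| = 12.50 ✓.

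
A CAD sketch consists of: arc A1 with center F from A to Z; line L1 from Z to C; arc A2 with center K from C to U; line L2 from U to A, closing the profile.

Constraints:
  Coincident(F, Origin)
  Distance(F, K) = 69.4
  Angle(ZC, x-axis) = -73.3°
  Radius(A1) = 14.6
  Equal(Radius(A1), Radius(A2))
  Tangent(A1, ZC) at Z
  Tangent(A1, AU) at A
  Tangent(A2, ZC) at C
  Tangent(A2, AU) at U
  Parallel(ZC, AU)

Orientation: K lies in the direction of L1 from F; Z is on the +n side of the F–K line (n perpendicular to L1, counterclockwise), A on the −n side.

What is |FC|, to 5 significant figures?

70.919

The slot axis is L1's direction at -73.3°, so u = (cos -73.3°, sin -73.3°) = (0.28736, -0.95782) and n = (−sin -73.3°, cos -73.3°) = (0.95782, 0.28736). F is at the origin and K lies 69.4 along u from F, so K = 69.4·u = (19.943, -66.473). Tangency of A1 to both parallel lines with radius 14.6 puts Z and A at F ± 14.6·n: Z = (13.984, 4.1955), A = (-13.984, -4.1955). Equal radii place C and U the same way about K: C = K + 14.6·n = (33.927, -62.277), U = K − 14.6·n = (5.9586, -70.668). Then |FC| = |C − F| = 70.919.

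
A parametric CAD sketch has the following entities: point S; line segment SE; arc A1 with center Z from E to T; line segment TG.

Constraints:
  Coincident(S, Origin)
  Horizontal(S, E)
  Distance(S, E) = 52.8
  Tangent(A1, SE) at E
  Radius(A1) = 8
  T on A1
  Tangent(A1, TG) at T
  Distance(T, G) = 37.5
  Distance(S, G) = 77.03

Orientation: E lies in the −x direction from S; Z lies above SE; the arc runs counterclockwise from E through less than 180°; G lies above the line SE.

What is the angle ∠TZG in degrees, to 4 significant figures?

77.96°

S is at the origin; S and E share the same y with |SE| = 52.8 and E on the −x side, so E = (-52.80, 0.000). A1 meets SE tangentially, so ZE is at right angles to SE, so Z = E + (0, 8) = (-52.80, 8.000). Since ZT ⟂ TG (tangency), |ZG| = √(8.0² + 37.5²) = 38.34 regardless of where T sits on A1. So G lies on both circle(S, 77.03) and circle(Z, 38.34); the above-SE intersection is G = (-62.44, 45.11). T is the foot of the tangent from G: T = (-45.65, 11.58).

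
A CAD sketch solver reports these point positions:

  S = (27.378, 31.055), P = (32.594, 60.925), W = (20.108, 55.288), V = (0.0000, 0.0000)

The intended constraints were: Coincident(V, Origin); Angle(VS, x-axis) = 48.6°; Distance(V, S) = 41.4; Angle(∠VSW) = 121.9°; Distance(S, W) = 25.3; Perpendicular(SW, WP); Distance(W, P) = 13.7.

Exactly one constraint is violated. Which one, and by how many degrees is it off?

Perpendicular(SW, WP) — off by 7.60°.

V = (0.00, 0.00) ✓; VS at 48.60° ✓; |VS| = 41.40 ✓; ∠VSW = 121.9° ✓; |SW| = 25.30 ✓; ∠(SW, WP) = 82.40° ✗; |WP| = 13.70 ✓.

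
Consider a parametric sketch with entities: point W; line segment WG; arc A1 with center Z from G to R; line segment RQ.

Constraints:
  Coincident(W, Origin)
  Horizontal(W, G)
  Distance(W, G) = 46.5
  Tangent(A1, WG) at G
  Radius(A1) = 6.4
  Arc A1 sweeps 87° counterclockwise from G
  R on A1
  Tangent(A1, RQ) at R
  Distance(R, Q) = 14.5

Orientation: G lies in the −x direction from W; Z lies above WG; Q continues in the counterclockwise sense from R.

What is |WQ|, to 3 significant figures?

44.4

W is at the origin; W and G share the same y with |WG| = 46.5 and G on the −x side, so G = (-46.5, 0.00). A1 meets WG tangentially, so ZG is at right angles to WG, so Z = G + (0, 6.4) = (-46.5, 6.40). On A1, G sits at bearing -90° from Z; an 87° counterclockwise sweep puts R at bearing -3°, so R = Z + 6.4·(cos -3°, sin -3°) = (-40.1, 6.07). The tangent condition forces ZR to be normal to RQ, so RQ runs along (−sin -3°, cos -3°); with |RQ| = 14.5, Q = (-39.3, 20.5). Then |WQ| = |Q − W| = 44.4.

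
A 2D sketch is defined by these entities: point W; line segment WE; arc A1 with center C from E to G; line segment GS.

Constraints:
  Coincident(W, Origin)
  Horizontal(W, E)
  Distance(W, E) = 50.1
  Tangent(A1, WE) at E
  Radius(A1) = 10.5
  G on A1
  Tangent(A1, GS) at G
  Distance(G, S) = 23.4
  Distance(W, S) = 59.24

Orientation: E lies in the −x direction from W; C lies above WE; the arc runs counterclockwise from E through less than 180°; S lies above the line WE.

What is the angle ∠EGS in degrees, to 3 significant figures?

126°

W is at the origin; WE is horizontal with |WE| = 50.1 and E on the −x side, so E = (-50.1, 0.00). Tangency of A1 to WE means the radius CE is perpendicular to WE, so C = E + (0, 10.5) = (-50.1, 10.5). Since CG ⟂ GS (tangency), |CS| = √(10.5² + 23.4²) = 25.6 regardless of where G sits on A1. So S lies on both circle(W, 59.24) and circle(C, 25.6); the above-WE intersection is S = (-47.1, 36.0). G is the foot of the tangent from S: G = (-40.1, 13.6).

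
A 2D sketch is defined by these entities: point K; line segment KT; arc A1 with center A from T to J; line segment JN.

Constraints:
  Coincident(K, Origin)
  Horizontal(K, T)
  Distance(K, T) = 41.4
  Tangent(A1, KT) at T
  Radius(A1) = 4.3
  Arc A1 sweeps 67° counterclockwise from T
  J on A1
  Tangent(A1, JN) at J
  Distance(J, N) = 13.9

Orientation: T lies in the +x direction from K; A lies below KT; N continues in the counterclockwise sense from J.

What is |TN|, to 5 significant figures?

18.049

K is at the origin; KT is horizontal with |KT| = 41.4 and T on the +x side, so T = (41.400, 0.0000). The tangent condition forces AT to be normal to KT, so A = T + (0, -4.3) = (41.400, -4.3000). On A1, T sits at bearing 90° from A; a 67° counterclockwise sweep puts J at bearing 157°, so J = A + 4.3·(cos 157°, sin 157°) = (37.442, -2.6199). A1 meets JN tangentially, so AJ is at right angles to JN, so JN runs along (−sin 157°, cos 157°); with |JN| = 13.9, N = (32.011, -15.415). Then |TN| = |N − T| = 18.049.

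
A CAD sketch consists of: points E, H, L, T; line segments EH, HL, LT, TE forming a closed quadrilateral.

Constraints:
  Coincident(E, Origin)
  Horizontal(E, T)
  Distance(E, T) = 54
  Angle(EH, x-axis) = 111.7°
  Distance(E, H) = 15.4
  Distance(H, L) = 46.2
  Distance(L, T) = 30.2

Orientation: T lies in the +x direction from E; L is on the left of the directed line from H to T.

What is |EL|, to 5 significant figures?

46.936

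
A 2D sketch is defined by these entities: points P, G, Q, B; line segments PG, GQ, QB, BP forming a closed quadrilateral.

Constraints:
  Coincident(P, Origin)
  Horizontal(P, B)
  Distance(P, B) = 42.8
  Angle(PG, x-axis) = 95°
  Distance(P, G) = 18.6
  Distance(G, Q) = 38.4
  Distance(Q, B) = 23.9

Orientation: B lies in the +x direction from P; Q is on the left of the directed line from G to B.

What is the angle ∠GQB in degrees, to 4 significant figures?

98.48°

Checks: |GQ| = 38.40 ✓; |QB| = 23.90 ✓.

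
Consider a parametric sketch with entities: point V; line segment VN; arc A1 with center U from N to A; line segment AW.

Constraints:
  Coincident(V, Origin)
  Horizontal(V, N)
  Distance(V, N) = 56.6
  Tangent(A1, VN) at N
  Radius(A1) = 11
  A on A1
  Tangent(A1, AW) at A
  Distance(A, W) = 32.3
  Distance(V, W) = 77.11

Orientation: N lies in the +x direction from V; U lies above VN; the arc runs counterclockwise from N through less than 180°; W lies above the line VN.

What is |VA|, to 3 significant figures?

68.6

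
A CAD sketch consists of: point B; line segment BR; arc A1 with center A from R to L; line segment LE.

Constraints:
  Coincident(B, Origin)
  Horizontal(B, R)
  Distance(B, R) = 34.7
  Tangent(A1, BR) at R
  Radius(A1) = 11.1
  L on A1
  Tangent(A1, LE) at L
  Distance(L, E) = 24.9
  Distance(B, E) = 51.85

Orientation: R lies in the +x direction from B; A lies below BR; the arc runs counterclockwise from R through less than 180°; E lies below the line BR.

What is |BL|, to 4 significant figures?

29.17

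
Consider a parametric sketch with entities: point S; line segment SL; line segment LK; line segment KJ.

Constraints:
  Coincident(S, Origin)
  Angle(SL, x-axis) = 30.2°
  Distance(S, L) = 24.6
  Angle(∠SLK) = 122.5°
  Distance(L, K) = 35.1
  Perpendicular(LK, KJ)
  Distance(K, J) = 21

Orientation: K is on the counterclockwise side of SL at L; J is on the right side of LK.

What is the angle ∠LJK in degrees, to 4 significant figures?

59.11°

S is at the origin; SL runs at 30.2° with length 24.6, so L = 24.6·(cos 30.2°, sin 30.2°) = (21.26, 12.37). ∠SLK = 122.5°, so LK runs at 30.2° + (180° − 122.5°) = 87.70° from the x-axis; with |LK| = 35.1, K = L + 35.1·(cos 87.70°, sin 87.70°) = (22.67, 47.45). LK is perpendicular to KJ; with |KJ| = 21.0 on the right of LK, J = K + 21.0·(0.9992, -0.04013) = (43.65, 46.60). Then cos ∠LJK = JL·JK / (|JL||JK|), giving 59.11°.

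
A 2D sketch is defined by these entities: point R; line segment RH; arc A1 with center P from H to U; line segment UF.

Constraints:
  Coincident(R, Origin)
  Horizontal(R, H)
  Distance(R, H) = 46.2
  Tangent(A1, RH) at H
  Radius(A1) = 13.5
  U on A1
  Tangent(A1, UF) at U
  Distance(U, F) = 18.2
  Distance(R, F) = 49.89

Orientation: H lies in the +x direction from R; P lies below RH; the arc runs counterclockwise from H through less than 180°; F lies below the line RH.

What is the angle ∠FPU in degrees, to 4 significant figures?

53.43°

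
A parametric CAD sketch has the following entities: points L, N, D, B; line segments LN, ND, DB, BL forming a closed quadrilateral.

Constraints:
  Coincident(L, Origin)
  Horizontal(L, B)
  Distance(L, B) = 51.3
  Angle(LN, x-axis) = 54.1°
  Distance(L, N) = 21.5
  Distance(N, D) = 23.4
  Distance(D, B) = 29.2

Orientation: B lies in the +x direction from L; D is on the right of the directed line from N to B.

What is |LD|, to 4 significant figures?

22.69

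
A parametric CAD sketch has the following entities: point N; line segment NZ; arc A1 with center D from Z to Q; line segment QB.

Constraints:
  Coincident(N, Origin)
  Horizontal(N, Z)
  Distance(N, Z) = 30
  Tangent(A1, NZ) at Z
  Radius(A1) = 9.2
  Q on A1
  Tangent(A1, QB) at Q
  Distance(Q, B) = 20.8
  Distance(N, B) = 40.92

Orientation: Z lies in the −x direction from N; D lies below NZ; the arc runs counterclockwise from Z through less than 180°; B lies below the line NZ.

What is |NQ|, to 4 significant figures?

40.27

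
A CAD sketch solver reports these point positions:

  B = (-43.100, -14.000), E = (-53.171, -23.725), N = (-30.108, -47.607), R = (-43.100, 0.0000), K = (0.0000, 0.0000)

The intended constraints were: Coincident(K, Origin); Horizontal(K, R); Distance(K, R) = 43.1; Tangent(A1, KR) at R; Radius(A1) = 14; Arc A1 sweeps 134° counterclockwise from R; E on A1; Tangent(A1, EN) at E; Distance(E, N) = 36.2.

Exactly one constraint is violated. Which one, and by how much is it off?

Distance(E, N) = 36.2 — off by 3.00.

K = (0.00, 0.00) ✓; K.y = 0.00, R.y = 0.00 ✓; |KR| = 43.10 ✓; ∠(BR, RK) = 90.00° ✓; |BR| = 14.00 ✓; bearing(B→E) − bearing(B→R) = 134.0° ✓; |BE| = 14.00 ✓; ∠(BE, EN) = 90.00° ✓; |EN| = 33.20 ✗.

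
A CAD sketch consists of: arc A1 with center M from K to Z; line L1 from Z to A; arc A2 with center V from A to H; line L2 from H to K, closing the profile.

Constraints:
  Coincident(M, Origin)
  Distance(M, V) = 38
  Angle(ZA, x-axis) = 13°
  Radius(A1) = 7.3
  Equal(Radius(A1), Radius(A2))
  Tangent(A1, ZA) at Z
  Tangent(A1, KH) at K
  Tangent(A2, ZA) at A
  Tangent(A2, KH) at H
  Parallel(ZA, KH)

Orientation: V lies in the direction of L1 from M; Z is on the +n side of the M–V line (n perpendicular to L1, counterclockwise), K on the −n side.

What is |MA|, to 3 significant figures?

38.7

Tangency of A1 to both parallel lines with radius 7.3 puts Z and K at M ± 7.3·n: Z = (-1.64, 7.11), K = (1.64, -7.11). Equal radii place A and H the same way about V: A = V + 7.3·n = (35.4, 15.7), H = V − 7.3·n = (38.7, 1.44). Then |MA| = |A − M| = 38.7.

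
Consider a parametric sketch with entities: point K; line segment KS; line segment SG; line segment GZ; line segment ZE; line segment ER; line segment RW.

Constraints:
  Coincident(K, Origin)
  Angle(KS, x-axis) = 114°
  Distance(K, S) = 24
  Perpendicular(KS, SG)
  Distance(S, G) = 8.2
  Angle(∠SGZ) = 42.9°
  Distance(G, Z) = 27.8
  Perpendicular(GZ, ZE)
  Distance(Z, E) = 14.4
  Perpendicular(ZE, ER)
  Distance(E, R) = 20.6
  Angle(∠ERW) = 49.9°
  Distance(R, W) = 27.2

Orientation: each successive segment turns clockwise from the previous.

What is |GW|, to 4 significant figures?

25.54

K is at the origin; KS runs at 114.0° with length 24.0, so S = (-9.762, 21.93). KS is perpendicular to SG, so SG runs at 24.00°; with |SG| = 8.2, G = (-2.271, 25.26). ∠SGZ = 42.9° gives GZ at -113.1° from the x-axis; with |GZ| = 27.8, Z = (-13.18, -0.3107). GZ is perpendicular to ZE, so ZE runs at 156.9°; with |ZE| = 14.4, E = (-26.42, 5.339). ZE ⟂ ER, so ER runs at 66.90°; with |ER| = 20.6, R = (-18.34, 24.29). ∠ERW = 49.9° gives RW at -63.20° from the x-axis; with |RW| = 27.2, W = (-6.077, 0.008937). Then |GW| = |W − G| = 25.54.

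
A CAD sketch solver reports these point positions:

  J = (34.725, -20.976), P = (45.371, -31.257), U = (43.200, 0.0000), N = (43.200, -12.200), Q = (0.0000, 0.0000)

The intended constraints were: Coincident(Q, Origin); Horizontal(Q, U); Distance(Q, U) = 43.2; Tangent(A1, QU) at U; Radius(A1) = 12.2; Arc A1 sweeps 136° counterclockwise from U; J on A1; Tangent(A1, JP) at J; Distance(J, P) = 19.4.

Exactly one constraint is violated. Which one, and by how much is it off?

Distance(J, P) = 19.4 — off by 4.60.

Q = (0.00, 0.00) ✓; Q.y = 0.00, U.y = 0.00 ✓; |QU| = 43.20 ✓; ∠(NU, UQ) = 90.00° ✓; |NU| = 12.20 ✓; bearing(N→J) − bearing(N→U) = 136.0° ✓; |NJ| = 12.20 ✓; ∠(NJ, JP) = 90.00° ✓; |JP| = 14.80 ✗.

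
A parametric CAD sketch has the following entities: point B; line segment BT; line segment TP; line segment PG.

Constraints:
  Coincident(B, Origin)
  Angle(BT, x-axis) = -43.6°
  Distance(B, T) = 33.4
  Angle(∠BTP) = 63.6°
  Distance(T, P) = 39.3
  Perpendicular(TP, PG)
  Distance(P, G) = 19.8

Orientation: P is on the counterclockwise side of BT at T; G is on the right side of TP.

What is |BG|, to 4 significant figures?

55.40

B is at the origin; BT runs at -43.6° with length 33.4, so T = 33.4·(cos -43.6°, sin -43.6°) = (24.19, -23.03). ∠BTP = 63.6°, so TP runs at -43.6° + (180° − 63.6°) = 72.80° from the x-axis; with |TP| = 39.3, P = T + 39.3·(cos 72.80°, sin 72.80°) = (35.81, 14.51). TP ⟂ PG; with |PG| = 19.8 on the right of TP, G = P + 19.8·(0.9553, -0.2957) = (54.72, 8.654). Then |BG| = |G − B| = 55.40.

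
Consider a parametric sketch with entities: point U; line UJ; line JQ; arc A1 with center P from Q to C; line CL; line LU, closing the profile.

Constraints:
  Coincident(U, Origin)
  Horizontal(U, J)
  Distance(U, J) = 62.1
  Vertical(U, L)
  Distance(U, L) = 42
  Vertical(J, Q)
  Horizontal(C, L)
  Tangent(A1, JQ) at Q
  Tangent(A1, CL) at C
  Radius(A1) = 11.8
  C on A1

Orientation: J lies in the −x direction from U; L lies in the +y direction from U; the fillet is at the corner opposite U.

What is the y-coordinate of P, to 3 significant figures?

30.2

U is at the origin; UJ is horizontal with |UJ| = 62.1 and J on the −x side, so J = (-62.1, 0.00). U and L share the same x with |UL| = 42.0 and L on the +y side, so L = (0.00, 42.0). The virtual corner opposite U is at (-62.1, 42.0). A1 meets JQ tangentially, so PQ is at right angles to JQ and since A1 is tangent to CL there, PC ⟂ CL, with radius 11.8, so the center P sits 11.8 in from both sides at P = (-50.3, 30.2). So P.y = 30.2.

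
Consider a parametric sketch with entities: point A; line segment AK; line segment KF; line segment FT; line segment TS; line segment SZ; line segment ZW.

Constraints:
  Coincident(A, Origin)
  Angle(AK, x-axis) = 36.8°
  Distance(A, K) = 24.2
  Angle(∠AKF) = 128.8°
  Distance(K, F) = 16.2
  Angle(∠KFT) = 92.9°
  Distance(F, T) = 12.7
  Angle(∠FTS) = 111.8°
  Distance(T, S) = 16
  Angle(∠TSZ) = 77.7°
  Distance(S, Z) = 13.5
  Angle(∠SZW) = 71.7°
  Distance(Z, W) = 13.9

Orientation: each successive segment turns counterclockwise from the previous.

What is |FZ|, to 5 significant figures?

17.895

A is at the origin; AK runs at 36.8° with length 24.2, so K = (19.378, 14.496). ∠AKF = 128.8° gives KF at 88.000° from the x-axis; with |KF| = 16.2, F = (19.943, 30.687). ∠KFT = 92.9° gives FT at 175.10° from the x-axis; with |FT| = 12.7, T = (7.2895, 31.771). ∠FTS = 111.8° gives TS at -116.70° from the x-axis; with |TS| = 16.0, S = (0.10038, 17.477). ∠TSZ = 77.7° gives SZ at -14.400° from the x-axis; with |SZ| = 13.5, Z = (13.176, 14.120). Then |FZ| = |Z − F| = 17.895.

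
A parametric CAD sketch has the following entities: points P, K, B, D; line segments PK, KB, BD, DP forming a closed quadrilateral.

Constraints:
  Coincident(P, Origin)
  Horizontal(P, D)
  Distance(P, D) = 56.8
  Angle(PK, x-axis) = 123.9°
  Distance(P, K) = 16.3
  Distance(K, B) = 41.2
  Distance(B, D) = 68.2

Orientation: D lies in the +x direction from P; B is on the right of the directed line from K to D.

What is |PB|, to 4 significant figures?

28.09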